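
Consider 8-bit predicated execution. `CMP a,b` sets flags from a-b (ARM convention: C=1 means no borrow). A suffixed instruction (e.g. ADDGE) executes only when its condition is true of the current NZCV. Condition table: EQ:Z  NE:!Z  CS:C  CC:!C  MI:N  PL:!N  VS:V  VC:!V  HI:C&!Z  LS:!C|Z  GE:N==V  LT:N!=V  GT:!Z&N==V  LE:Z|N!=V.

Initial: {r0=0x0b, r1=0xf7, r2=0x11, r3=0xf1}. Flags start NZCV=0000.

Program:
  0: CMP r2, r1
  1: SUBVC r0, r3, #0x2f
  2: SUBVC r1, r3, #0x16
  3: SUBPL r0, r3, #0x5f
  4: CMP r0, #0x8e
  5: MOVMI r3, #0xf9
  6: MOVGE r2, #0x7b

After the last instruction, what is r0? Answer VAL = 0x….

VAL = 0x92

[0] flags=0000 → (cmp)
[1] flags=0000 VC?T → r0=0xc2
[2] flags=0000 VC?T → r1=0xdb
[3] flags=0000 PL?T → r0=0x92
[4] flags=0010 → (cmp)
[5] flags=0010 MI?F → skip
[6] flags=0010 GE?T → r2=0x7b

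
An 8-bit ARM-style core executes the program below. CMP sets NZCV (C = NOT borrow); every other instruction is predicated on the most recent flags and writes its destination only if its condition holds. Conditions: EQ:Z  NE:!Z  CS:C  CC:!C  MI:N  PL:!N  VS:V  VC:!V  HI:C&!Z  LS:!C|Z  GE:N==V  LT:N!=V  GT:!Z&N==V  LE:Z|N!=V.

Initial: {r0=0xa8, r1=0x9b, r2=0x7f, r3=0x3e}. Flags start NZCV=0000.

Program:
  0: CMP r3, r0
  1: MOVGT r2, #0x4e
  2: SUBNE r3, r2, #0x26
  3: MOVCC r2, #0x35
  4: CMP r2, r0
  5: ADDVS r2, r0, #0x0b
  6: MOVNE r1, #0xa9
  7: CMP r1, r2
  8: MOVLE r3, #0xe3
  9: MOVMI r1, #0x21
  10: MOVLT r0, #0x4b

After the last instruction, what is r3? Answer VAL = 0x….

[0] flags=1001 → (cmp)
[1] flags=1001 GT?T → r2=0x4e
[2] flags=1001 NE?T → r3=0x28
[3] flags=1001 CC?T → r2=0x35
[4] flags=1001 → (cmp)
[5] flags=1001 VS?T → r2=0xb3
[6] flags=1001 NE?T → r1=0xa9
[7] flags=1000 → (cmp)
[8] flags=1000 LE?T → r3=0xe3
[9] flags=1000 MI?T → r1=0x21
[10] flags=1000 LT?T → r0=0x4b

VAL = 0xe3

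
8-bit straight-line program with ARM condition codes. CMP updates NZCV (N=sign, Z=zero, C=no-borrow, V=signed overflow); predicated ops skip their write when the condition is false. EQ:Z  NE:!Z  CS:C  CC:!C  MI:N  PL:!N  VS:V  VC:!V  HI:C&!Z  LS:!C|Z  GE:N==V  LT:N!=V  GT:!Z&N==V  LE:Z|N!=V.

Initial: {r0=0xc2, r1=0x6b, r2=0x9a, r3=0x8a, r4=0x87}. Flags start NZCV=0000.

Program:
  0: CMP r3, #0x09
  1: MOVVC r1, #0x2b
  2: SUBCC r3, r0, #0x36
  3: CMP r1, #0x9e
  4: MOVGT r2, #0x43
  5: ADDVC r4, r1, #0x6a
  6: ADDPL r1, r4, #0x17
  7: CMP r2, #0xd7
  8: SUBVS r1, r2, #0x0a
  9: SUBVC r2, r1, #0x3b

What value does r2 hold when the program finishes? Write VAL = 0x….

VAL = 0xf0

[0] flags=1010 → (cmp)
[1] flags=1010 VC?T → r1=0x2b
[2] flags=1010 CC?F → skip
[3] flags=1001 → (cmp)
[4] flags=1001 GT?T → r2=0x43
[5] flags=1001 VC?F → skip
[6] flags=1001 PL?F → skip
[7] flags=0000 → (cmp)
[8] flags=0000 VS?F → skip
[9] flags=0000 VC?T → r2=0xf0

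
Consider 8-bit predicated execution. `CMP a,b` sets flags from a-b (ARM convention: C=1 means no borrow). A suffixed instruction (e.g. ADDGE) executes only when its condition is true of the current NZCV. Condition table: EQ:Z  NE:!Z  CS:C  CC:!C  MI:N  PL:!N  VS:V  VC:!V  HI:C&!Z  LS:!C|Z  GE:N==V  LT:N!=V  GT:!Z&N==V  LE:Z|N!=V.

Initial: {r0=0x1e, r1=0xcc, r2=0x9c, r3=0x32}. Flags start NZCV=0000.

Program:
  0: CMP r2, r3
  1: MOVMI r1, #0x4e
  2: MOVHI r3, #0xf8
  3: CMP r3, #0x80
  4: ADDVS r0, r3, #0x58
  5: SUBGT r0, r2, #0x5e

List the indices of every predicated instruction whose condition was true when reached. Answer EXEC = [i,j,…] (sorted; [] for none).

EXEC = [2,5]

[0] flags=0011 → (cmp)
[1] flags=0011 MI?F → skip
[2] flags=0011 HI?T → r3=0xf8
[3] flags=0010 → (cmp)
[4] flags=0010 VS?F → skip
[5] flags=0010 GT?T → r0=0x3e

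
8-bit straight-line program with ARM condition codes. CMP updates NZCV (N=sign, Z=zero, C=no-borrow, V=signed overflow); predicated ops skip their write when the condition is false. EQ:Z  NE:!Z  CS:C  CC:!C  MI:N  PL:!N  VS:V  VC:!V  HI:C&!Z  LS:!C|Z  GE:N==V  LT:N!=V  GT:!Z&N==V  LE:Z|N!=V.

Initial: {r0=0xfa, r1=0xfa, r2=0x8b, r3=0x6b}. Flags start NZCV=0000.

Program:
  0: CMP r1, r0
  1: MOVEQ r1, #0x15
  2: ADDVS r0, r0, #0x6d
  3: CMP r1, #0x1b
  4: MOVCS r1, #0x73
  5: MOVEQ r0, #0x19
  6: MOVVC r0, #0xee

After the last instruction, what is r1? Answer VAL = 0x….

VAL = 0x15

0: ✓ CMP  NZCV=0110
1: ✓ MOVEQ  r1←0x15
2: · ADDVS
3: ✓ CMP  NZCV=1000
4: · MOVCS
5: · MOVEQ
6: ✓ MOVVC  r0←0xee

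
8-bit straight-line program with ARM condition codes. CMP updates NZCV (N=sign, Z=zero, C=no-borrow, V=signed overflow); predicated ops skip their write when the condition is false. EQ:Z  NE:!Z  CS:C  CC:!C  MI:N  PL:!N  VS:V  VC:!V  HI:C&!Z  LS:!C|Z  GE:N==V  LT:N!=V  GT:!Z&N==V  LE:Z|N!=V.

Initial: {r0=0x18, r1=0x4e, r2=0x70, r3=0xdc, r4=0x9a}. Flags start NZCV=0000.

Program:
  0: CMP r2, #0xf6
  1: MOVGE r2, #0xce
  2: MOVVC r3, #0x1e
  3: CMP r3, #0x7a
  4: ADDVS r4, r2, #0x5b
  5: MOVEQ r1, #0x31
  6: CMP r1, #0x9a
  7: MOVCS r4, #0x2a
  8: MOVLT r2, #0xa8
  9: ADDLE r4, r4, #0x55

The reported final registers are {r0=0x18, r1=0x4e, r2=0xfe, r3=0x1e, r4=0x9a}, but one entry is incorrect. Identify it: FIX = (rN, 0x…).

[0] flags=0000 → (cmp)
[1] flags=0000 GE?T → r2=0xce
[2] flags=0000 VC?T → r3=0x1e
[3] flags=1000 → (cmp)
[4] flags=1000 VS?F → skip
[5] flags=1000 EQ?F → skip
[6] flags=1001 → (cmp)
[7] flags=1001 CS?F → skip
[8] flags=1001 LT?F → skip
[9] flags=1001 LE?F → skip

FIX = (r2, 0xce)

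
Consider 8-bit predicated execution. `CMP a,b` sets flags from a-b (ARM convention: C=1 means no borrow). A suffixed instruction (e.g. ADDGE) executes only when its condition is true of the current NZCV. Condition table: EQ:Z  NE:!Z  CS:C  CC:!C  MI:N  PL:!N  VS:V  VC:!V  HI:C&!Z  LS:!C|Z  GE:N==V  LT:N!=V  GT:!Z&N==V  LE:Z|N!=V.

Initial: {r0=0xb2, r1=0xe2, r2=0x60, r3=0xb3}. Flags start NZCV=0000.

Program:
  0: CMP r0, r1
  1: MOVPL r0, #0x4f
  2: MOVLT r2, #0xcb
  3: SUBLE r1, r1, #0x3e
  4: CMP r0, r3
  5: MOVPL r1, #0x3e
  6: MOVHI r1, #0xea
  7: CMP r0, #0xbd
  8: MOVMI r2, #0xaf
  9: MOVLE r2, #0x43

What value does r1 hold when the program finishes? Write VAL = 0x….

VAL = 0xa4

[0] flags=1000 → (cmp)
[1] flags=1000 PL?F → skip
[2] flags=1000 LT?T → r2=0xcb
[3] flags=1000 LE?T → r1=0xa4
[4] flags=1000 → (cmp)
[5] flags=1000 PL?F → skip
[6] flags=1000 HI?F → skip
[7] flags=1000 → (cmp)
[8] flags=1000 MI?T → r2=0xaf
[9] flags=1000 LE?T → r2=0x43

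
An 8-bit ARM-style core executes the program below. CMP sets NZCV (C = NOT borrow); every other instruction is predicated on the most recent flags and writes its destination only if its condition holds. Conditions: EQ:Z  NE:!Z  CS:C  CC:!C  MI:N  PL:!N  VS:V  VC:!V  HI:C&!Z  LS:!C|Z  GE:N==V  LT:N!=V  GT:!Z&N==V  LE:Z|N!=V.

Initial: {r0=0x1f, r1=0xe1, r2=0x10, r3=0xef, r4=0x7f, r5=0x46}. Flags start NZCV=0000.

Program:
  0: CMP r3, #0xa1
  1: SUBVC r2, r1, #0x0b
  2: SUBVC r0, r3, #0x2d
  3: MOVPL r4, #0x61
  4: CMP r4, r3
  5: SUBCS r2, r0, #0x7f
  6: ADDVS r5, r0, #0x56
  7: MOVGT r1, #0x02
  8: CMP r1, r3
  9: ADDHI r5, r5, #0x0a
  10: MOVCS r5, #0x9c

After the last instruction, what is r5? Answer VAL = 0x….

VAL = 0x46

0: ✓ CMP  NZCV=0010
1: ✓ SUBVC  r2←0xd6
2: ✓ SUBVC  r0←0xc2
3: ✓ MOVPL  r4←0x61
4: ✓ CMP  NZCV=0000
5: · SUBCS
6: · ADDVS
7: ✓ MOVGT  r1←0x02
8: ✓ CMP  NZCV=0000
9: · ADDHI
10: · MOVCS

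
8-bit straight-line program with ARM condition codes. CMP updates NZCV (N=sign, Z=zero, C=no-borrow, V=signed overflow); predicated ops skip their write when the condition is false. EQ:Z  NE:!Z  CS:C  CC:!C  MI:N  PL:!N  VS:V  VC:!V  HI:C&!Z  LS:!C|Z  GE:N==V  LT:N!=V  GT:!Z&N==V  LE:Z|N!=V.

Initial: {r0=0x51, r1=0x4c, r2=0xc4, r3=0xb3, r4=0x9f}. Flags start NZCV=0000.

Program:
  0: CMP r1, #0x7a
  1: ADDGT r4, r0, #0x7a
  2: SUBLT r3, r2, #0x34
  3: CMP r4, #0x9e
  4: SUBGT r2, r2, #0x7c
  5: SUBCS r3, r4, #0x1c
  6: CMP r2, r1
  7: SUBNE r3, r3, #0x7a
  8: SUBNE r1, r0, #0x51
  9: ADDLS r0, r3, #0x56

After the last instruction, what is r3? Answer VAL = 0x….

0: ✓ CMP  NZCV=1000
1: · ADDGT
2: ✓ SUBLT  r3←0x90
3: ✓ CMP  NZCV=0010
4: ✓ SUBGT  r2←0x48
5: ✓ SUBCS  r3←0x83
6: ✓ CMP  NZCV=1000
7: ✓ SUBNE  r3←0x09
8: ✓ SUBNE  r1←0x00
9: ✓ ADDLS  r0←0x5f

VAL = 0x09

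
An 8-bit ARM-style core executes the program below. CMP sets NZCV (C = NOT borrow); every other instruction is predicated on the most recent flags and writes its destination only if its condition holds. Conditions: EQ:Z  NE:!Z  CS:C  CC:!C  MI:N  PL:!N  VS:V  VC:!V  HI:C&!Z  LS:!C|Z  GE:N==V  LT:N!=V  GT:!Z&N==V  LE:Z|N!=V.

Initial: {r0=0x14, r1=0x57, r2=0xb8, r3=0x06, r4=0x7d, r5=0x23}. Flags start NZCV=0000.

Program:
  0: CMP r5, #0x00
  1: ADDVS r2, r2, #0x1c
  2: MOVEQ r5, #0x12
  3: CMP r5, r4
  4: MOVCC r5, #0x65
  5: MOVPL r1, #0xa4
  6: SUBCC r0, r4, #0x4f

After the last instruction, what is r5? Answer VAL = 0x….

VAL = 0x65

[0] flags=0010 → (cmp)
[1] flags=0010 VS?F → skip
[2] flags=0010 EQ?F → skip
[3] flags=1000 → (cmp)
[4] flags=1000 CC?T → r5=0x65
[5] flags=1000 PL?F → skip
[6] flags=1000 CC?T → r0=0x2e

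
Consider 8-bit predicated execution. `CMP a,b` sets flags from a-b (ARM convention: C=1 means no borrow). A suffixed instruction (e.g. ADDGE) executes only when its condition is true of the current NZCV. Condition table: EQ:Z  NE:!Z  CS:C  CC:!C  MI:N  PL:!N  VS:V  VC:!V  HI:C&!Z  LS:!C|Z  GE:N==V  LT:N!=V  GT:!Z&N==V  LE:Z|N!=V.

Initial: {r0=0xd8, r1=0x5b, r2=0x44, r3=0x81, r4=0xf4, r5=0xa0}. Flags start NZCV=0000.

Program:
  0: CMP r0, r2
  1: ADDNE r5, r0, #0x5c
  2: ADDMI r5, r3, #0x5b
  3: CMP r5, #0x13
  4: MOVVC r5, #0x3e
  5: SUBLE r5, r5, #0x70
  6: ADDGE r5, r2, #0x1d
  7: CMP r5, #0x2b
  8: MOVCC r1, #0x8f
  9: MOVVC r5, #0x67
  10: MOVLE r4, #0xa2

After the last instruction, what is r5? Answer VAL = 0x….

[0] flags=1010 → (cmp)
[1] flags=1010 NE?T → r5=0x34
[2] flags=1010 MI?T → r5=0xdc
[3] flags=1010 → (cmp)
[4] flags=1010 VC?T → r5=0x3e
[5] flags=1010 LE?T → r5=0xce
[6] flags=1010 GE?F → skip
[7] flags=1010 → (cmp)
[8] flags=1010 CC?F → skip
[9] flags=1010 VC?T → r5=0x67
[10] flags=1010 LE?T → r4=0xa2

VAL = 0x67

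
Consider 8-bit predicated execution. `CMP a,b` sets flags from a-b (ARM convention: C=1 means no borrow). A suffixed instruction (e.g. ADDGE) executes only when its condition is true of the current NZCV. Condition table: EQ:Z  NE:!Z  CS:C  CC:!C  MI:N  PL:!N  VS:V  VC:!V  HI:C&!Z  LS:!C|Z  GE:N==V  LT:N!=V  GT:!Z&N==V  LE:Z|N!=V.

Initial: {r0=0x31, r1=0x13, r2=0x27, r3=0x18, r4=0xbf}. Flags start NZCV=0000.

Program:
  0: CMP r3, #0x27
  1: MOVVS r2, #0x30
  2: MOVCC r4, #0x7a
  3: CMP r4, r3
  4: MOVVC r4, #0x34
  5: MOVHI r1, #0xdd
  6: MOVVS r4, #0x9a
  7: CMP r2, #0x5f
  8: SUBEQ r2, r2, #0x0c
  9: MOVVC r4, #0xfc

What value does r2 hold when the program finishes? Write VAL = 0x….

VAL = 0x27

[0] flags=1000 → (cmp)
[1] flags=1000 VS?F → skip
[2] flags=1000 CC?T → r4=0x7a
[3] flags=0010 → (cmp)
[4] flags=0010 VC?T → r4=0x34
[5] flags=0010 HI?T → r1=0xdd
[6] flags=0010 VS?F → skip
[7] flags=1000 → (cmp)
[8] flags=1000 EQ?F → skip
[9] flags=1000 VC?T → r4=0xfc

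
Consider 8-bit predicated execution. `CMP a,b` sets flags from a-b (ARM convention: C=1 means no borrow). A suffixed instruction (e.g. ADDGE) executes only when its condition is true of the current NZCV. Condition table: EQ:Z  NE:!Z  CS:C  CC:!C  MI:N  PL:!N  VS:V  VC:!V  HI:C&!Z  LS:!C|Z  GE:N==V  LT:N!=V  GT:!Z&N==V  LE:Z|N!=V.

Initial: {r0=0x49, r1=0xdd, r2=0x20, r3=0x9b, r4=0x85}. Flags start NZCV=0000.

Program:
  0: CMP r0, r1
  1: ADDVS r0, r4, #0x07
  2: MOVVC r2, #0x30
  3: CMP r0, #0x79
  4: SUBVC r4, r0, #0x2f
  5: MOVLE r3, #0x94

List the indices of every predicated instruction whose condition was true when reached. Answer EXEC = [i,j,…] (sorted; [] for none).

0: ✓ CMP  NZCV=0000
1: · ADDVS
2: ✓ MOVVC  r2←0x30
3: ✓ CMP  NZCV=1000
4: ✓ SUBVC  r4←0x1a
5: ✓ MOVLE  r3←0x94

EXEC = [2,4,5]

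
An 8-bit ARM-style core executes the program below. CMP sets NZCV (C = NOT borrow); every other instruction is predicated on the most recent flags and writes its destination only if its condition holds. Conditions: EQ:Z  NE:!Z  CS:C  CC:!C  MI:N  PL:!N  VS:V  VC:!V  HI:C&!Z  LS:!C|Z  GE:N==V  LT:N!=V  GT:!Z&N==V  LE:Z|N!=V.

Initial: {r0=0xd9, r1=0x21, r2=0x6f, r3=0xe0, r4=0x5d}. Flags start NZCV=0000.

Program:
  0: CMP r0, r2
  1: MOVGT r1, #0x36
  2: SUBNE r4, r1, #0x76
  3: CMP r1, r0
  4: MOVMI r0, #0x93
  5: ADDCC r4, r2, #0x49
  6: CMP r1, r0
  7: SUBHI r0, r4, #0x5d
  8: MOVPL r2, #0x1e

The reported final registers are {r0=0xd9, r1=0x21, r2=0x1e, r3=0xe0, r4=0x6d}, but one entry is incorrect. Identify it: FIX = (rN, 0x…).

0: ✓ CMP  NZCV=0011
1: · MOVGT
2: ✓ SUBNE  r4←0xab
3: ✓ CMP  NZCV=0000
4: · MOVMI
5: ✓ ADDCC  r4←0xb8
6: ✓ CMP  NZCV=0000
7: · SUBHI
8: ✓ MOVPL  r2←0x1e

FIX = (r4, 0xb8)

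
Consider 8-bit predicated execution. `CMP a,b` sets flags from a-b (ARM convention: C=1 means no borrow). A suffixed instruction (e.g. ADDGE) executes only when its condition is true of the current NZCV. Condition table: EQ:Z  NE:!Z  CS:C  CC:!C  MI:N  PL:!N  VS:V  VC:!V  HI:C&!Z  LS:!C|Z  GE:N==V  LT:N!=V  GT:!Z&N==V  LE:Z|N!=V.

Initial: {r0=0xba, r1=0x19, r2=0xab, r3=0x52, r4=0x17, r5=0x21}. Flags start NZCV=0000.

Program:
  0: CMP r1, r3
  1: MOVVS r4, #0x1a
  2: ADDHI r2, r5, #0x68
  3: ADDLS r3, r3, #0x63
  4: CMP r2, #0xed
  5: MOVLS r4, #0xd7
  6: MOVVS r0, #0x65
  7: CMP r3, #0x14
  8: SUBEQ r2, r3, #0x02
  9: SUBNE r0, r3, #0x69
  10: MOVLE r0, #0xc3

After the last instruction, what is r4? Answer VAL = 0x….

0: ✓ CMP  NZCV=1000
1: · MOVVS
2: · ADDHI
3: ✓ ADDLS  r3←0xb5
4: ✓ CMP  NZCV=1000
5: ✓ MOVLS  r4←0xd7
6: · MOVVS
7: ✓ CMP  NZCV=1010
8: · SUBEQ
9: ✓ SUBNE  r0←0x4c
10: ✓ MOVLE  r0←0xc3

VAL = 0xd7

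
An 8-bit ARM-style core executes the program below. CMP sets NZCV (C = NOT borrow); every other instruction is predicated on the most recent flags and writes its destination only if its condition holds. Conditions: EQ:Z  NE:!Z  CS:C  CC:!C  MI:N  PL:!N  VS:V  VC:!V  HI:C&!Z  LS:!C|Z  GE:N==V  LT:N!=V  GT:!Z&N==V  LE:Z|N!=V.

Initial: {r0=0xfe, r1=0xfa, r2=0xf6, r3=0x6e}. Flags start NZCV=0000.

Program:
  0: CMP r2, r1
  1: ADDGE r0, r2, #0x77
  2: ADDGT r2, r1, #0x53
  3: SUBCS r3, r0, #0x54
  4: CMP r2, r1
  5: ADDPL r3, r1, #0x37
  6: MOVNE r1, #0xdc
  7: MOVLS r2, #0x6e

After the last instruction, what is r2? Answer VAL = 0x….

VAL = 0x6e

[0] flags=1000 → (cmp)
[1] flags=1000 GE?F → skip
[2] flags=1000 GT?F → skip
[3] flags=1000 CS?F → skip
[4] flags=1000 → (cmp)
[5] flags=1000 PL?F → skip
[6] flags=1000 NE?T → r1=0xdc
[7] flags=1000 LS?T → r2=0x6e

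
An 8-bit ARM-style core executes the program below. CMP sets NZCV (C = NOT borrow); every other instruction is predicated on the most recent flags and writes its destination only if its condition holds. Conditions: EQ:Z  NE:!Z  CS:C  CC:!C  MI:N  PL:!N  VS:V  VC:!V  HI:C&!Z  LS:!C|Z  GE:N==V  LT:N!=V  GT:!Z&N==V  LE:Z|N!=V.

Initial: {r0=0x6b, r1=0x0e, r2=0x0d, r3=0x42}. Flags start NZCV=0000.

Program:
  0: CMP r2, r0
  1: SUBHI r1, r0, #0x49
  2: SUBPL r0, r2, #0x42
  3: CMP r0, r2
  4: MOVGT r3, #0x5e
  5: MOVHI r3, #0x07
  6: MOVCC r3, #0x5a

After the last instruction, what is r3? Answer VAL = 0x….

0: ✓ CMP  NZCV=1000
1: · SUBHI
2: · SUBPL
3: ✓ CMP  NZCV=0010
4: ✓ MOVGT  r3←0x5e
5: ✓ MOVHI  r3←0x07
6: · MOVCC

VAL = 0x07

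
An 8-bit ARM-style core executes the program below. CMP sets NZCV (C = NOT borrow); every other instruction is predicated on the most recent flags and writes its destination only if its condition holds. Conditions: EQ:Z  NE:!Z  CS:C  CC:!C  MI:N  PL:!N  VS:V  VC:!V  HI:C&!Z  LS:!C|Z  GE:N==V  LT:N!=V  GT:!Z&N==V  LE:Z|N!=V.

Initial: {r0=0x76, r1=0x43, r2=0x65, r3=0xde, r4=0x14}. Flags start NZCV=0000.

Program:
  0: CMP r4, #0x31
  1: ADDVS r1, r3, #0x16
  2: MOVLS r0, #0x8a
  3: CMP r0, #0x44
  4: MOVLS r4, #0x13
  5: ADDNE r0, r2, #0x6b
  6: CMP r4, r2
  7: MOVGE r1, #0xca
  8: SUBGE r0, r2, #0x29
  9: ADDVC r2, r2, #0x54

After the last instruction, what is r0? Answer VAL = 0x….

[0] flags=1000 → (cmp)
[1] flags=1000 VS?F → skip
[2] flags=1000 LS?T → r0=0x8a
[3] flags=0011 → (cmp)
[4] flags=0011 LS?F → skip
[5] flags=0011 NE?T → r0=0xd0
[6] flags=1000 → (cmp)
[7] flags=1000 GE?F → skip
[8] flags=1000 GE?F → skip
[9] flags=1000 VC?T → r2=0xb9

VAL = 0xd0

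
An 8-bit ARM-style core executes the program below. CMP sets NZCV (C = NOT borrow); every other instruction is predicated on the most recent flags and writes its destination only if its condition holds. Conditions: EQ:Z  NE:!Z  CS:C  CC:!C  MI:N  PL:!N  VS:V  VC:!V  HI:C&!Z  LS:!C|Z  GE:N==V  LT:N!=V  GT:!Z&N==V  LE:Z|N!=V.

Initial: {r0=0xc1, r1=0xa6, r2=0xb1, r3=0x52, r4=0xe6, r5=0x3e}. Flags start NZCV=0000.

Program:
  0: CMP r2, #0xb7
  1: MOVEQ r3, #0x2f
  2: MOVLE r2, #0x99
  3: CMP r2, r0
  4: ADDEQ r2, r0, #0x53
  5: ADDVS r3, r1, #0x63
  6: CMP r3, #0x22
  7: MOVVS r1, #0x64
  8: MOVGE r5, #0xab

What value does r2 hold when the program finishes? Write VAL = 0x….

VAL = 0x99

0: ✓ CMP  NZCV=1000
1: · MOVEQ
2: ✓ MOVLE  r2←0x99
3: ✓ CMP  NZCV=1000
4: · ADDEQ
5: · ADDVS
6: ✓ CMP  NZCV=0010
7: · MOVVS
8: ✓ MOVGE  r5←0xab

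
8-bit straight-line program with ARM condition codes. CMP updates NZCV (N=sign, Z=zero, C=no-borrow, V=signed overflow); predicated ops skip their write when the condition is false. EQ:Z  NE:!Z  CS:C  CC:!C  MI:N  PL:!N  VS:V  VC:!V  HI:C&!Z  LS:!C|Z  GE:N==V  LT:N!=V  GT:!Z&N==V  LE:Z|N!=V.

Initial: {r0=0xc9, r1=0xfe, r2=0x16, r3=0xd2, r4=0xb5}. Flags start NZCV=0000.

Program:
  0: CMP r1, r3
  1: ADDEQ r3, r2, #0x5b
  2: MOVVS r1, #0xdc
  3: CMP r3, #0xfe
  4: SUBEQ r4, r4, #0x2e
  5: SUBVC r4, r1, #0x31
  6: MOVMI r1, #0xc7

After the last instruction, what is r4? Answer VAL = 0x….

0: ✓ CMP  NZCV=0010
1: · ADDEQ
2: · MOVVS
3: ✓ CMP  NZCV=1000
4: · SUBEQ
5: ✓ SUBVC  r4←0xcd
6: ✓ MOVMI  r1←0xc7

VAL = 0xcd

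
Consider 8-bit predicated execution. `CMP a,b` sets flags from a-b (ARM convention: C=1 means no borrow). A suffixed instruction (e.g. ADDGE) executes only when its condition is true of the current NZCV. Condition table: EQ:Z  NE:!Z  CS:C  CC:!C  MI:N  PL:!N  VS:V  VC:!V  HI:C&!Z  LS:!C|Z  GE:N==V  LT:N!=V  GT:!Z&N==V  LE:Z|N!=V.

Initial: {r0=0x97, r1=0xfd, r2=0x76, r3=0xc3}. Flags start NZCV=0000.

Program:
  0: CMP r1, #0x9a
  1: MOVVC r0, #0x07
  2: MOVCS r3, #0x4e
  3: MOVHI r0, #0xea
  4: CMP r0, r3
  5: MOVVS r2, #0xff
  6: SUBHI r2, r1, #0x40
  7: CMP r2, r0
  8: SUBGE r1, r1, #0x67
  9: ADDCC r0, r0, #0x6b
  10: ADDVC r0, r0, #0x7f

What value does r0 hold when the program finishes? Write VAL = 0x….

VAL = 0xd4

0: ✓ CMP  NZCV=0010
1: ✓ MOVVC  r0←0x07
2: ✓ MOVCS  r3←0x4e
3: ✓ MOVHI  r0←0xea
4: ✓ CMP  NZCV=1010
5: · MOVVS
6: ✓ SUBHI  r2←0xbd
7: ✓ CMP  NZCV=1000
8: · SUBGE
9: ✓ ADDCC  r0←0x55
10: ✓ ADDVC  r0←0xd4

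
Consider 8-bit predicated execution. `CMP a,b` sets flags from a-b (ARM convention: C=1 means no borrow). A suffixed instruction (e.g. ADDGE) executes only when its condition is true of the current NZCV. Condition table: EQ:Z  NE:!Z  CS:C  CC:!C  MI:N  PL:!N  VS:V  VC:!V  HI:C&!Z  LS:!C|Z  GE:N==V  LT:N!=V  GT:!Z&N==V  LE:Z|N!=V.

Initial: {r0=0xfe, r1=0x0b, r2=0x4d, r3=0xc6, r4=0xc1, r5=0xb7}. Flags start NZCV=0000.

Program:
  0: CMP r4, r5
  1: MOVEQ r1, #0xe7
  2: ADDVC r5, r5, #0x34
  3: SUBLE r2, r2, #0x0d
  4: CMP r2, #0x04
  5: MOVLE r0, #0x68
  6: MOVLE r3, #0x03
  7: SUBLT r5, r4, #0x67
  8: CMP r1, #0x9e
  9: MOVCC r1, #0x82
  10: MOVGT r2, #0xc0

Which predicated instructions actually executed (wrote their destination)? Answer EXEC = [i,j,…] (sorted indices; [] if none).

EXEC = [2,9,10]

[0] flags=0010 → (cmp)
[1] flags=0010 EQ?F → skip
[2] flags=0010 VC?T → r5=0xeb
[3] flags=0010 LE?F → skip
[4] flags=0010 → (cmp)
[5] flags=0010 LE?F → skip
[6] flags=0010 LE?F → skip
[7] flags=0010 LT?F → skip
[8] flags=0000 → (cmp)
[9] flags=0000 CC?T → r1=0x82
[10] flags=0000 GT?T → r2=0xc0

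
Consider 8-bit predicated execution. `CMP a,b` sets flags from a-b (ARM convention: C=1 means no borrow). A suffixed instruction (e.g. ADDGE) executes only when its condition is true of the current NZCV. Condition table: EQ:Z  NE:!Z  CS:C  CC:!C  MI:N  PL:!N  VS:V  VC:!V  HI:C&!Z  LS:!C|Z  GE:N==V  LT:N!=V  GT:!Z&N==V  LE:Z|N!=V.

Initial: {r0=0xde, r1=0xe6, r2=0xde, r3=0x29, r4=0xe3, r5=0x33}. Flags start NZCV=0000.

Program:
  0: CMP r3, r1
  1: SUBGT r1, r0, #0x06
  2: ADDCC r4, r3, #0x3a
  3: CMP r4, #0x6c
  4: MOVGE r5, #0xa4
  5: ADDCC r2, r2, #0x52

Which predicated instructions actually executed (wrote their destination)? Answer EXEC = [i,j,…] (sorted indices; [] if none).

EXEC = [1,2,5]

[0] flags=0000 → (cmp)
[1] flags=0000 GT?T → r1=0xd8
[2] flags=0000 CC?T → r4=0x63
[3] flags=1000 → (cmp)
[4] flags=1000 GE?F → skip
[5] flags=1000 CC?T → r2=0x30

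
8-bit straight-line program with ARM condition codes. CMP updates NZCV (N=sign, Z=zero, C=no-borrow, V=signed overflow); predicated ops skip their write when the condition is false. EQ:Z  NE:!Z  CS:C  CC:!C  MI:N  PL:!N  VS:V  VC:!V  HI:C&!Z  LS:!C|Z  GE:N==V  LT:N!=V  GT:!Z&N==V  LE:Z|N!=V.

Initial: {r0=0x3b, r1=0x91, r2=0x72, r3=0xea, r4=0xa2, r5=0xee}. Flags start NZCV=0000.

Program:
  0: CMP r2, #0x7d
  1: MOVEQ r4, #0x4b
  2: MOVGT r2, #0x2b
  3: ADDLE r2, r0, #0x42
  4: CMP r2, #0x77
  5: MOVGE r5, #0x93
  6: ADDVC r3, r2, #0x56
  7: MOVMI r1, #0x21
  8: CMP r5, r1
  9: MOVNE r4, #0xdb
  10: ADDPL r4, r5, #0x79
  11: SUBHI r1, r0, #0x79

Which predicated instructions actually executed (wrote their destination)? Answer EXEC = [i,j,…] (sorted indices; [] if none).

EXEC = [3,5,6,9,10,11]

0: ✓ CMP  NZCV=1000
1: · MOVEQ
2: · MOVGT
3: ✓ ADDLE  r2←0x7d
4: ✓ CMP  NZCV=0010
5: ✓ MOVGE  r5←0x93
6: ✓ ADDVC  r3←0xd3
7: · MOVMI
8: ✓ CMP  NZCV=0010
9: ✓ MOVNE  r4←0xdb
10: ✓ ADDPL  r4←0x0c
11: ✓ SUBHI  r1←0xc2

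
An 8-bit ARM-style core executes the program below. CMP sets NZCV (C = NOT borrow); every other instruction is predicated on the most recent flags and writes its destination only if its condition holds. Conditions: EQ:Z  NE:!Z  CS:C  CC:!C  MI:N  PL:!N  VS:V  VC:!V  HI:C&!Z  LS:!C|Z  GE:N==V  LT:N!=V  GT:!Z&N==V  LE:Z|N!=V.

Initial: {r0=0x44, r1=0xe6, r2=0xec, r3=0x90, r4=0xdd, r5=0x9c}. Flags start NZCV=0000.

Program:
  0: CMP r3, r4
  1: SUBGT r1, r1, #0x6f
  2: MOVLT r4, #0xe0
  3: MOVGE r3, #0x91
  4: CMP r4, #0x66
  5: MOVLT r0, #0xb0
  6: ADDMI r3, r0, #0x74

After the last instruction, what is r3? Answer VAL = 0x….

0: ✓ CMP  NZCV=1000
1: · SUBGT
2: ✓ MOVLT  r4←0xe0
3: · MOVGE
4: ✓ CMP  NZCV=0011
5: ✓ MOVLT  r0←0xb0
6: · ADDMI

VAL = 0x90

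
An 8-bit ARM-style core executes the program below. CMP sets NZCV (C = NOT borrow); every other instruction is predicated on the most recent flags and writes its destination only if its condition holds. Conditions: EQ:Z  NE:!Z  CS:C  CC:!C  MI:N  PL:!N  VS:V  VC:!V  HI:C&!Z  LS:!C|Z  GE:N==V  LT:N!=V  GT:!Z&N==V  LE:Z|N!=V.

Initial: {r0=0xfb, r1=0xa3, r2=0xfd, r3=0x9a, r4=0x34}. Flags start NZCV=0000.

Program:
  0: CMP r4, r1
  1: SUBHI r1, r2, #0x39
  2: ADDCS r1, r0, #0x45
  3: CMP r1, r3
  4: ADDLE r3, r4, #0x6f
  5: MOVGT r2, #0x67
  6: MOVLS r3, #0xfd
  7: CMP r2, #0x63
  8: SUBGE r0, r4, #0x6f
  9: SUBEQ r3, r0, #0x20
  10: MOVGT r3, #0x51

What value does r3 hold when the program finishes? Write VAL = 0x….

VAL = 0x51

[0] flags=1001 → (cmp)
[1] flags=1001 HI?F → skip
[2] flags=1001 CS?F → skip
[3] flags=0010 → (cmp)
[4] flags=0010 LE?F → skip
[5] flags=0010 GT?T → r2=0x67
[6] flags=0010 LS?F → skip
[7] flags=0010 → (cmp)
[8] flags=0010 GE?T → r0=0xc5
[9] flags=0010 EQ?F → skip
[10] flags=0010 GT?T → r3=0x51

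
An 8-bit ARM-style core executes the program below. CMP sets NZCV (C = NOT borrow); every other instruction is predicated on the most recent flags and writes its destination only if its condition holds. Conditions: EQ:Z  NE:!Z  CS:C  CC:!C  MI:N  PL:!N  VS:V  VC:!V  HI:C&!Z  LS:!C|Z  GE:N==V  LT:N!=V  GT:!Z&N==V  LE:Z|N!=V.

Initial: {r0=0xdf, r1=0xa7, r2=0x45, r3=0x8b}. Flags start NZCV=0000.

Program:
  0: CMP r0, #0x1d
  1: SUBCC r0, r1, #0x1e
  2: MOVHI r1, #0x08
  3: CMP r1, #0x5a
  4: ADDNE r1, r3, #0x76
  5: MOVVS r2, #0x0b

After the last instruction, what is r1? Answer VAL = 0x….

VAL = 0x01

[0] flags=1010 → (cmp)
[1] flags=1010 CC?F → skip
[2] flags=1010 HI?T → r1=0x08
[3] flags=1000 → (cmp)
[4] flags=1000 NE?T → r1=0x01
[5] flags=1000 VS?F → skip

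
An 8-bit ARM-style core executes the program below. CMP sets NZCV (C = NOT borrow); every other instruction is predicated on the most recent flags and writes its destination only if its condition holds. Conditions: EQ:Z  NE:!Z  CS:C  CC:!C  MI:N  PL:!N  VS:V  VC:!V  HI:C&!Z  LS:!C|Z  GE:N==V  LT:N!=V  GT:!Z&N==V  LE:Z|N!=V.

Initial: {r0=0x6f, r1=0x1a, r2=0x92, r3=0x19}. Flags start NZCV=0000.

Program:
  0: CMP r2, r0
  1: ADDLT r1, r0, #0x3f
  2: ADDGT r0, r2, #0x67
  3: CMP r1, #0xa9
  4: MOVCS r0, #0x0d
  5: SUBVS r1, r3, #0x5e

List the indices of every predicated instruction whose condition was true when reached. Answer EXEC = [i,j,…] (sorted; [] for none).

EXEC = [1,4]

[0] flags=0011 → (cmp)
[1] flags=0011 LT?T → r1=0xae
[2] flags=0011 GT?F → skip
[3] flags=0010 → (cmp)
[4] flags=0010 CS?T → r0=0x0d
[5] flags=0010 VS?F → skip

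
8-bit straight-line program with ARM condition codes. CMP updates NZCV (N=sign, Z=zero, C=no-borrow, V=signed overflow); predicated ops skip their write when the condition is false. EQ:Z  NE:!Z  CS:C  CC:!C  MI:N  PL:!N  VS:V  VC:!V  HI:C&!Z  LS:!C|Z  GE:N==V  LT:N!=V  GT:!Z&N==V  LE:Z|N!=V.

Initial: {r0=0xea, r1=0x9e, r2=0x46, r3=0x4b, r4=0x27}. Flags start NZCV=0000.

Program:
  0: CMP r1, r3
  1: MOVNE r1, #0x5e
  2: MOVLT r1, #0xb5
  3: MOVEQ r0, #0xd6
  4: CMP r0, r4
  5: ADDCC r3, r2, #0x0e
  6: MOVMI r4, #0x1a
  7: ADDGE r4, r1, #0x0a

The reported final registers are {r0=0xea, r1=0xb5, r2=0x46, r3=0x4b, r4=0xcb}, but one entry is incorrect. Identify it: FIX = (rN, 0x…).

0: ✓ CMP  NZCV=0011
1: ✓ MOVNE  r1←0x5e
2: ✓ MOVLT  r1←0xb5
3: · MOVEQ
4: ✓ CMP  NZCV=1010
5: · ADDCC
6: ✓ MOVMI  r4←0x1a
7: · ADDGE

FIX = (r4, 0x1a)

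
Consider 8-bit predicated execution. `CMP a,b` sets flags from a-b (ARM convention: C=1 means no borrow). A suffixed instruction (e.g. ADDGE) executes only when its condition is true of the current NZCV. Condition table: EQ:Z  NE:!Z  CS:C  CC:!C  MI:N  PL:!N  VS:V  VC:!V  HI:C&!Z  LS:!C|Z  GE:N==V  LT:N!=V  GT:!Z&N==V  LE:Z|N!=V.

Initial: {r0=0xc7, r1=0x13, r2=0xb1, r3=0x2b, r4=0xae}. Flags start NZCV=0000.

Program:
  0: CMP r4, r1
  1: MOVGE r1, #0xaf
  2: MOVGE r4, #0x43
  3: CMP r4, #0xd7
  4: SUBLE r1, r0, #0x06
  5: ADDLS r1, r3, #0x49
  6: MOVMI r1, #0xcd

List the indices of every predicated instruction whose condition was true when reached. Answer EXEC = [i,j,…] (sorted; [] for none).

EXEC = [4,5,6]

0: ✓ CMP  NZCV=1010
1: · MOVGE
2: · MOVGE
3: ✓ CMP  NZCV=1000
4: ✓ SUBLE  r1←0xc1
5: ✓ ADDLS  r1←0x74
6: ✓ MOVMI  r1←0xcd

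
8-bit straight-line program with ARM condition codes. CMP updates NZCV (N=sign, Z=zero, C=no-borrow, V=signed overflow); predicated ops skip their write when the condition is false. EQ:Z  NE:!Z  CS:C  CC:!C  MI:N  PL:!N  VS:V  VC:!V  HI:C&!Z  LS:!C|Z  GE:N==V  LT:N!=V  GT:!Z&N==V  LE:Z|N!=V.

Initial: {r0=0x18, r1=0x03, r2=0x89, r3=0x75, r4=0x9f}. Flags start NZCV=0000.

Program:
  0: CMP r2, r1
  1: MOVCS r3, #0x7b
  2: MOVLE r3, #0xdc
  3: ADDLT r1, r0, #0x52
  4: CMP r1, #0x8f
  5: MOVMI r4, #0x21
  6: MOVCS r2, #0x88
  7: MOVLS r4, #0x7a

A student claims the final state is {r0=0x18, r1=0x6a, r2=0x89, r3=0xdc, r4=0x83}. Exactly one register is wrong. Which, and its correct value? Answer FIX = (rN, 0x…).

FIX = (r4, 0x7a)

0: ✓ CMP  NZCV=1010
1: ✓ MOVCS  r3←0x7b
2: ✓ MOVLE  r3←0xdc
3: ✓ ADDLT  r1←0x6a
4: ✓ CMP  NZCV=1001
5: ✓ MOVMI  r4←0x21
6: · MOVCS
7: ✓ MOVLS  r4←0x7a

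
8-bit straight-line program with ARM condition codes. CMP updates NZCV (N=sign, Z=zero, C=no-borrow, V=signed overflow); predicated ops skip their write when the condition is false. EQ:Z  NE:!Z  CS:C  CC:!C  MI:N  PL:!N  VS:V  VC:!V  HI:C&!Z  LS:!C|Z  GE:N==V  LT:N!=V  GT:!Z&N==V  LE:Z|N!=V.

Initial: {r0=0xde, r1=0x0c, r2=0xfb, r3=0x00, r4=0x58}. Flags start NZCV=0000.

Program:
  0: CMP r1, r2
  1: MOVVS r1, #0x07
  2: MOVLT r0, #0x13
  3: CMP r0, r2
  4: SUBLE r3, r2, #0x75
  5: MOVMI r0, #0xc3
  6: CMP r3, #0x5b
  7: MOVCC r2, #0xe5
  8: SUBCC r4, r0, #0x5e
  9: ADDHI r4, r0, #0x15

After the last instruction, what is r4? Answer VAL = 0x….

VAL = 0xd8

[0] flags=0000 → (cmp)
[1] flags=0000 VS?F → skip
[2] flags=0000 LT?F → skip
[3] flags=1000 → (cmp)
[4] flags=1000 LE?T → r3=0x86
[5] flags=1000 MI?T → r0=0xc3
[6] flags=0011 → (cmp)
[7] flags=0011 CC?F → skip
[8] flags=0011 CC?F → skip
[9] flags=0011 HI?T → r4=0xd8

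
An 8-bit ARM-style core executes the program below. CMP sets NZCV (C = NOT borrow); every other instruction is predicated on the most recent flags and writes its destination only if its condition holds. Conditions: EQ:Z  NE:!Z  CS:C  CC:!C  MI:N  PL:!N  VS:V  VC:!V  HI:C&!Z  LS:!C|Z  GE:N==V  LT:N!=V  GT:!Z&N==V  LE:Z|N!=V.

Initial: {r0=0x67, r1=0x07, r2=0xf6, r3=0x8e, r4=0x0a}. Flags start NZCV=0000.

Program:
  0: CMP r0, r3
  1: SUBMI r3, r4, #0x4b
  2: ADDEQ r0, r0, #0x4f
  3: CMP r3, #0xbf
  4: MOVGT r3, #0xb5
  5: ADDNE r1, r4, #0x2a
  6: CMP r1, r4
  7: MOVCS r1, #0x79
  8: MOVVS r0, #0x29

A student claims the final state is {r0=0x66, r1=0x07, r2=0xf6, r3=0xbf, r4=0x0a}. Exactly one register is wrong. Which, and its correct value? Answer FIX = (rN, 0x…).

FIX = (r0, 0x67)

0: ✓ CMP  NZCV=1001
1: ✓ SUBMI  r3←0xbf
2: · ADDEQ
3: ✓ CMP  NZCV=0110
4: · MOVGT
5: · ADDNE
6: ✓ CMP  NZCV=1000
7: · MOVCS
8: · MOVVS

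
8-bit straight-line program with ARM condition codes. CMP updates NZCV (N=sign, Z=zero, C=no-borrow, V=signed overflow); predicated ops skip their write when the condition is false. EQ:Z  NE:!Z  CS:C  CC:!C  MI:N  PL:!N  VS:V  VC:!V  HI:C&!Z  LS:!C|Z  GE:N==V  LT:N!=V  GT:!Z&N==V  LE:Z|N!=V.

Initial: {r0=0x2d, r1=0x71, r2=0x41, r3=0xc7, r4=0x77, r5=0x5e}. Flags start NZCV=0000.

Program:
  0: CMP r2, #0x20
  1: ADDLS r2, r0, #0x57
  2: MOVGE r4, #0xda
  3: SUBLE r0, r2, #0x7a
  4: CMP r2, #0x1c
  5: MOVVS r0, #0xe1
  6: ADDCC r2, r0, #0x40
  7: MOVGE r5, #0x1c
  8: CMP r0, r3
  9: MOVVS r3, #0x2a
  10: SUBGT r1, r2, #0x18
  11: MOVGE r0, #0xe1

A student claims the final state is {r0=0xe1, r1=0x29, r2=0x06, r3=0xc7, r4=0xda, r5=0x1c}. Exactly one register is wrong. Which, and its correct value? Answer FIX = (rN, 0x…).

0: ✓ CMP  NZCV=0010
1: · ADDLS
2: ✓ MOVGE  r4←0xda
3: · SUBLE
4: ✓ CMP  NZCV=0010
5: · MOVVS
6: · ADDCC
7: ✓ MOVGE  r5←0x1c
8: ✓ CMP  NZCV=0000
9: · MOVVS
10: ✓ SUBGT  r1←0x29
11: ✓ MOVGE  r0←0xe1

FIX = (r2, 0x41)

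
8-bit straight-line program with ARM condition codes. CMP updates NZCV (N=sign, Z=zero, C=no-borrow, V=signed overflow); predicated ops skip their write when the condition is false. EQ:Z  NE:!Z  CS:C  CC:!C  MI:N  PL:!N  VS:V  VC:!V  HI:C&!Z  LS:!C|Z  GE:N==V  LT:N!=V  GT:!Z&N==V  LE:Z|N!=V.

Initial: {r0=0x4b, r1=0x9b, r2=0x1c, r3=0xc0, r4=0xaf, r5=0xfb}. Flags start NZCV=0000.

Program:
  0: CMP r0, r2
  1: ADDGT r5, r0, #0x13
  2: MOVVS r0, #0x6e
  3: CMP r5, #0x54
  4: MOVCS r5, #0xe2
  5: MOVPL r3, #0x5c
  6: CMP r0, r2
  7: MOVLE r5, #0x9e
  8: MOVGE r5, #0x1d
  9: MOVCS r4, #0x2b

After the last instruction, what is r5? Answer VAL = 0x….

0: ✓ CMP  NZCV=0010
1: ✓ ADDGT  r5←0x5e
2: · MOVVS
3: ✓ CMP  NZCV=0010
4: ✓ MOVCS  r5←0xe2
5: ✓ MOVPL  r3←0x5c
6: ✓ CMP  NZCV=0010
7: · MOVLE
8: ✓ MOVGE  r5←0x1d
9: ✓ MOVCS  r4←0x2b

VAL = 0x1d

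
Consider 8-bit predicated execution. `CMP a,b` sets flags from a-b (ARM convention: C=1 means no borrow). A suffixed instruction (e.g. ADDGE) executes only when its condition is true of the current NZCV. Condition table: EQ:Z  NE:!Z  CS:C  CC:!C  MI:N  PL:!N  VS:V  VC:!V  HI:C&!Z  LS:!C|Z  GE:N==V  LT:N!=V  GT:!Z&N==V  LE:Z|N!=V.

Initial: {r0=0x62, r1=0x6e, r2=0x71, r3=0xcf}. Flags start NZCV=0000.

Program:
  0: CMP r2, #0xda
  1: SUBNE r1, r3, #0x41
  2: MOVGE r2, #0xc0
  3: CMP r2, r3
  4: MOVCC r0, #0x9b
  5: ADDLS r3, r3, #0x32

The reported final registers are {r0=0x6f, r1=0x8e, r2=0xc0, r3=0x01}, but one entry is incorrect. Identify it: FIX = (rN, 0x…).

FIX = (r0, 0x9b)

0: ✓ CMP  NZCV=1001
1: ✓ SUBNE  r1←0x8e
2: ✓ MOVGE  r2←0xc0
3: ✓ CMP  NZCV=1000
4: ✓ MOVCC  r0←0x9b
5: ✓ ADDLS  r3←0x01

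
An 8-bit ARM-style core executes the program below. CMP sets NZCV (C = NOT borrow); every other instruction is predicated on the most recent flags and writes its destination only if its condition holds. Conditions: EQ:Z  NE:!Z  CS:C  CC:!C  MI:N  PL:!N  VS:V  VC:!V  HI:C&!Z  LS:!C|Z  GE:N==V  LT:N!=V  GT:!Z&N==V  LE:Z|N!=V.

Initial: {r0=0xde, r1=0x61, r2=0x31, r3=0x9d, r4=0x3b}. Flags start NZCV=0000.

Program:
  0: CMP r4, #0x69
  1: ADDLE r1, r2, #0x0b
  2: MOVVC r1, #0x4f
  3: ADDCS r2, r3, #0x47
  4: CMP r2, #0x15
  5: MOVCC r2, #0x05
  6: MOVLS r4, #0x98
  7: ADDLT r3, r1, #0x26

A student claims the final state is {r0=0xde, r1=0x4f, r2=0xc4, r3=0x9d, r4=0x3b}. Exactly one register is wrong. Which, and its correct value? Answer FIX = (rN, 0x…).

FIX = (r2, 0x31)

[0] flags=1000 → (cmp)
[1] flags=1000 LE?T → r1=0x3c
[2] flags=1000 VC?T → r1=0x4f
[3] flags=1000 CS?F → skip
[4] flags=0010 → (cmp)
[5] flags=0010 CC?F → skip
[6] flags=0010 LS?F → skip
[7] flags=0010 LT?F → skip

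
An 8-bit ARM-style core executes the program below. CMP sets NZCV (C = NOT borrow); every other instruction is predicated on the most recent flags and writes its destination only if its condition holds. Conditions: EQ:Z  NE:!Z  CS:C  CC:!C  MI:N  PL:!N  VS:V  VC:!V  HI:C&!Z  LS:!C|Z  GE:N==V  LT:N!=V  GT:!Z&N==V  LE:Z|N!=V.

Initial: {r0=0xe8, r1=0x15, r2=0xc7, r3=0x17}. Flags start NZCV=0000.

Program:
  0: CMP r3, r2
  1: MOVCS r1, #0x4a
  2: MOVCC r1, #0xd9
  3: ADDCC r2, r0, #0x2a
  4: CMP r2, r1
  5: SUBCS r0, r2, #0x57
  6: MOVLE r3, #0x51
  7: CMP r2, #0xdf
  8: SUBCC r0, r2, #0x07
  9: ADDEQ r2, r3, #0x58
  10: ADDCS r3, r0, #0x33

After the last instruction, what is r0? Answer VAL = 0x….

[0] flags=0000 → (cmp)
[1] flags=0000 CS?F → skip
[2] flags=0000 CC?T → r1=0xd9
[3] flags=0000 CC?T → r2=0x12
[4] flags=0000 → (cmp)
[5] flags=0000 CS?F → skip
[6] flags=0000 LE?F → skip
[7] flags=0000 → (cmp)
[8] flags=0000 CC?T → r0=0x0b
[9] flags=0000 EQ?F → skip
[10] flags=0000 CS?F → skip

VAL = 0x0b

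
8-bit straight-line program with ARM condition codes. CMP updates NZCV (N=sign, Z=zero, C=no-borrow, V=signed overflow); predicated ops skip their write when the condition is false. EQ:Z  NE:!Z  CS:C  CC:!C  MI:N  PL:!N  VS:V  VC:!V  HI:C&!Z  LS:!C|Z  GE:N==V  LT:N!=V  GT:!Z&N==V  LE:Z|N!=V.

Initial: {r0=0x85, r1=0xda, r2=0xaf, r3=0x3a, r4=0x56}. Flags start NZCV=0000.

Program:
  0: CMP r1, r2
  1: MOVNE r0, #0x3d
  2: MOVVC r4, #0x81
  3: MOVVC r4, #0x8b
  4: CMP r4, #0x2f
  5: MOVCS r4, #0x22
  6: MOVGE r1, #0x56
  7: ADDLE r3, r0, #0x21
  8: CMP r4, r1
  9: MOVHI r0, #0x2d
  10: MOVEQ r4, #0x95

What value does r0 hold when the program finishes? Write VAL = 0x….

0: ✓ CMP  NZCV=0010
1: ✓ MOVNE  r0←0x3d
2: ✓ MOVVC  r4←0x81
3: ✓ MOVVC  r4←0x8b
4: ✓ CMP  NZCV=0011
5: ✓ MOVCS  r4←0x22
6: · MOVGE
7: ✓ ADDLE  r3←0x5e
8: ✓ CMP  NZCV=0000
9: · MOVHI
10: · MOVEQ

VAL = 0x3d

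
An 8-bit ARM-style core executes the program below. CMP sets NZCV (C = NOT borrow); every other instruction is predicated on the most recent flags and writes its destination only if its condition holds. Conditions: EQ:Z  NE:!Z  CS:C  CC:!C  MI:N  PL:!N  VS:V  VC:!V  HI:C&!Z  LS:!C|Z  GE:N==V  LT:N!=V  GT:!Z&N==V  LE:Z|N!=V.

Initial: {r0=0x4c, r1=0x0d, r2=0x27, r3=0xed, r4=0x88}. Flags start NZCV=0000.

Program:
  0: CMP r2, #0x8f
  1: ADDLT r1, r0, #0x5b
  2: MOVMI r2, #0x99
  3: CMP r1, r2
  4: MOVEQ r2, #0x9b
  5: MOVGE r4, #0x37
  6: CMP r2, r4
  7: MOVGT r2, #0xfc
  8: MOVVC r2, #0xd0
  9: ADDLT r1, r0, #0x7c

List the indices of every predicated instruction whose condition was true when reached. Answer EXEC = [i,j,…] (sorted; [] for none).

0: ✓ CMP  NZCV=1001
1: · ADDLT
2: ✓ MOVMI  r2←0x99
3: ✓ CMP  NZCV=0000
4: · MOVEQ
5: ✓ MOVGE  r4←0x37
6: ✓ CMP  NZCV=0011
7: · MOVGT
8: · MOVVC
9: ✓ ADDLT  r1←0xc8

EXEC = [2,5,9]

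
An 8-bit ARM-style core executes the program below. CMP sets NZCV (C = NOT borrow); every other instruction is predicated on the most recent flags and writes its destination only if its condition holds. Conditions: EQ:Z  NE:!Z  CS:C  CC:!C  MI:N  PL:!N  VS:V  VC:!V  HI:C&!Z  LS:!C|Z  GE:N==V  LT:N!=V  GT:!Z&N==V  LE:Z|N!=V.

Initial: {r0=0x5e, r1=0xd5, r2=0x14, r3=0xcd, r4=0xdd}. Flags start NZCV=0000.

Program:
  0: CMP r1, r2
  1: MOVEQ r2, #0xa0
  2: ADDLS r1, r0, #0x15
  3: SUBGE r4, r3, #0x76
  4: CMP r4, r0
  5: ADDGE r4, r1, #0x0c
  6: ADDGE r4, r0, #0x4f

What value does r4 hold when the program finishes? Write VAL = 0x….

[0] flags=1010 → (cmp)
[1] flags=1010 EQ?F → skip
[2] flags=1010 LS?F → skip
[3] flags=1010 GE?F → skip
[4] flags=0011 → (cmp)
[5] flags=0011 GE?F → skip
[6] flags=0011 GE?F → skip

VAL = 0xdd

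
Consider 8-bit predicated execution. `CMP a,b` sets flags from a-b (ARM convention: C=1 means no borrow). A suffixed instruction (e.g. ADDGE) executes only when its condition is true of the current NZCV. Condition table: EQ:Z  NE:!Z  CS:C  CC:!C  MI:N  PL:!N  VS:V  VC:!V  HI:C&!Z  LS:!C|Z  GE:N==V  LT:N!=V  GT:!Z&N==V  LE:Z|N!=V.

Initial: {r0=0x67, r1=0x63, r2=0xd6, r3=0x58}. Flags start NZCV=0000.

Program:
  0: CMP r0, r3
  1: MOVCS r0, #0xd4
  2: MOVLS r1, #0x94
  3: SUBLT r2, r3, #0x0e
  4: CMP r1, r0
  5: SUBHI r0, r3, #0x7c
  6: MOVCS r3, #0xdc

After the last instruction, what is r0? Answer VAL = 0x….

VAL = 0xd4

0: ✓ CMP  NZCV=0010
1: ✓ MOVCS  r0←0xd4
2: · MOVLS
3: · SUBLT
4: ✓ CMP  NZCV=1001
5: · SUBHI
6: · MOVCS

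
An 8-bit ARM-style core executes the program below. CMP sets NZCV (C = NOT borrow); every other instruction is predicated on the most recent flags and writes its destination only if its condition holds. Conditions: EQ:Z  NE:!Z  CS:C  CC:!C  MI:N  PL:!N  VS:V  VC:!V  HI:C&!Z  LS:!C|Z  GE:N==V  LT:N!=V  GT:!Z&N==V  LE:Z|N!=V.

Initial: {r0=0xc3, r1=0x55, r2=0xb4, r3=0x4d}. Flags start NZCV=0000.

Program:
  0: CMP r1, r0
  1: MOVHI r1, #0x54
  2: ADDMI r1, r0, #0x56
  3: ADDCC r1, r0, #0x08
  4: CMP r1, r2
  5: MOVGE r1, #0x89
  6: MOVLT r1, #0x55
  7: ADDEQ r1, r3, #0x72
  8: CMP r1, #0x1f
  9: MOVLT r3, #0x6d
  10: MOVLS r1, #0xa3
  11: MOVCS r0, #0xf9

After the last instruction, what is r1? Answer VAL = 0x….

VAL = 0x89

0: ✓ CMP  NZCV=1001
1: · MOVHI
2: ✓ ADDMI  r1←0x19
3: ✓ ADDCC  r1←0xcb
4: ✓ CMP  NZCV=0010
5: ✓ MOVGE  r1←0x89
6: · MOVLT
7: · ADDEQ
8: ✓ CMP  NZCV=0011
9: ✓ MOVLT  r3←0x6d
10: · MOVLS
11: ✓ MOVCS  r0←0xf9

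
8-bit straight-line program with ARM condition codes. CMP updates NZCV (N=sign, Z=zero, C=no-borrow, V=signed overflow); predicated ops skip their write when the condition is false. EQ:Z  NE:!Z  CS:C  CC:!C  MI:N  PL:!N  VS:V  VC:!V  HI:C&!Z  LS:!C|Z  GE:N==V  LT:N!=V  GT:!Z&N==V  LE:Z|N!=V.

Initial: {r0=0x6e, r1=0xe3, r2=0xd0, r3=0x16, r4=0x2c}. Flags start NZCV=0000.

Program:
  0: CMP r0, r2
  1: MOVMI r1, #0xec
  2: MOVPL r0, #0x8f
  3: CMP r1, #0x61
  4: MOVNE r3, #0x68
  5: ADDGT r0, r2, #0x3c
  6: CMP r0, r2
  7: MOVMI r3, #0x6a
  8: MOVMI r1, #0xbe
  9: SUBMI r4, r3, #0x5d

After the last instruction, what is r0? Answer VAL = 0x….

VAL = 0x6e

0: ✓ CMP  NZCV=1001
1: ✓ MOVMI  r1←0xec
2: · MOVPL
3: ✓ CMP  NZCV=1010
4: ✓ MOVNE  r3←0x68
5: · ADDGT
6: ✓ CMP  NZCV=1001
7: ✓ MOVMI  r3←0x6a
8: ✓ MOVMI  r1←0xbe
9: ✓ SUBMI  r4←0x0d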